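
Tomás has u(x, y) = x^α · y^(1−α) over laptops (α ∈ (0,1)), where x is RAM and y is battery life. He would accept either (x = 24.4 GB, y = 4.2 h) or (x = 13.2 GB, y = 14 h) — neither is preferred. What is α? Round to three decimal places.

Indifference: 24.4^α · 4.2^(1−α) = 13.2^α · 14^(1−α).
Taking logs: α·ln 24.4 + (1−α)·ln 4.2 = α·ln 13.2 + (1−α)·ln 14, i.e. α·0.614366 = (1−α)·1.203973.
So α/(1−α) = (1.203973)/(0.614366) = 1.959700, and α = 1.959700/2.959700 ≈ 0.662.

α ≈ 0.662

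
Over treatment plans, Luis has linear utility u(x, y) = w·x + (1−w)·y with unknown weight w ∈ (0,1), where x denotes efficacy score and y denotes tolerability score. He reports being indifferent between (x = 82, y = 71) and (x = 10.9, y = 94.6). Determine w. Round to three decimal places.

Equating utilities: w·82 + (1−w)·71 = w·10.9 + (1−w)·94.6.
Rearranging, 71.1·w − 23.6·(1−w) = 0.
The marginal rate of substitution is 23.6/71.1, so w = 23.6/(71.1+23.6) = 0.249.

w = 0.249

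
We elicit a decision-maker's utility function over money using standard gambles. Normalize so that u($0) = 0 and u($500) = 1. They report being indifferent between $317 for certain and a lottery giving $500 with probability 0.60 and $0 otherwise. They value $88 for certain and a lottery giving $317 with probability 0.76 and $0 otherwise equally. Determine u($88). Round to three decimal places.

First, u($317) = 0.60·u($500) + 0.40·u($0) = 0.60.
The second indifference gives u($88) = 0.76·u($317) + 0.24·u($0) = 0.76·0.60 + 0.24·0.00 = 0.4560.

0.456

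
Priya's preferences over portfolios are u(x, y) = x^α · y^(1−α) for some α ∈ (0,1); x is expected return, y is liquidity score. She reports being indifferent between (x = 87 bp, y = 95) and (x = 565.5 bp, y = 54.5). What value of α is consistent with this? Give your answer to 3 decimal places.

α ≈ 0.229

The Cobb–Douglas utilities coincide, so 87^α·95^(1−α) = 565.5^α·54.5^(1−α).
Taking logs: α·ln 87 + (1−α)·ln 95 = α·ln 565.5 + (1−α)·ln 54.5, i.e. α·-1.871802 = (1−α)·-0.555676.
With A = -1.871802 and B = -0.555676: α·A = (1−α)·B, so α = B/(A+B) = -0.555676/-2.427478 ≈ 0.229.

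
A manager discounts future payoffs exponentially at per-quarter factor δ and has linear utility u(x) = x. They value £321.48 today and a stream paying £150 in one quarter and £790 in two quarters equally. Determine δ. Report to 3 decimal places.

Equating present values: 321.48 = 150δ + 790δ².
That is, 790δ² + 150δ − 321.48 = 0, a quadratic in δ.
By the quadratic formula (taking the positive root), δ = (−150 + √1038376.80) / 1580 ≈ 0.550.

δ ≈ 0.550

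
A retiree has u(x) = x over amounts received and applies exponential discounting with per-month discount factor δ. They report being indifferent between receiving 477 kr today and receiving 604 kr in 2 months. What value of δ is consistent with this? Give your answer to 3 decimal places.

δ ≈ 0.889

The payoff in 2 months is discounted by δ^2, so u(477) = δ^2·u(604) and δ^2 = u(477)/u(604).
With u(x) = x: δ^2 = 477/604 = 0.78974.
So δ = 0.78974^(1/2) ≈ 0.889.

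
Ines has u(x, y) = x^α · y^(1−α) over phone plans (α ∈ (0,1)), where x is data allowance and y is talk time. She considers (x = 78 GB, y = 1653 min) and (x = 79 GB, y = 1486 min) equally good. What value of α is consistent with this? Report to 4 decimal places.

α ≈ 0.8932

The Cobb–Douglas utilities coincide, so 78^α·1653^(1−α) = 79^α·1486^(1−α).
(78/79)^α = (1486/1653)^(1−α); take logs: α·ln(78/79) = (1−α)·ln(1486/1653), i.e. α·-0.0127390 = (1−α)·-0.1065039.
Thus α·(-0.1192429) = -0.1065039, so α = -0.1065039/-0.1192429 ≈ 0.8932.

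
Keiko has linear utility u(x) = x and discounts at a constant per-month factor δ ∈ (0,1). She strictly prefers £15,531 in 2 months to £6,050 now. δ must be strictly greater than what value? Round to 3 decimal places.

δ > 0.624

Under u(x) = x this choice says 6050 < δ^2·15531.
So δ^2 > 6050/15531 = 0.38954; taking the square root of both positive sides preserves the inequality.
δ > 0.38954^(1/2) = 0.624.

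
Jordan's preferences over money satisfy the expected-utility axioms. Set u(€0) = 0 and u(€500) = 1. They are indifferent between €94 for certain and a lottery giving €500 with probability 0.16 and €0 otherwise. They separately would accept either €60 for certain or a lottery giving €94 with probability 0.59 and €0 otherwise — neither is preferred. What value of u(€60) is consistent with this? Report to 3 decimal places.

0.094

The first gamble pins u(€94): it must equal 0.16·1 + 0.84·0 = 0.16.
The second indifference gives u(€60) = 0.59·u(€94) + 0.41·u(€0) = 0.59·0.16 + 0.41·0.00 = 0.0944.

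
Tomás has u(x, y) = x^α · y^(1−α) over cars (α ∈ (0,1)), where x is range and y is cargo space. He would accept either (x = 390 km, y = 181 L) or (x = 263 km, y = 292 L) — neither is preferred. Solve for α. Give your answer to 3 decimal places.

Indifference: 390^α · 181^(1−α) = 263^α · 292^(1−α).
(390/263)^α = (292/181)^(1−α); take logs: α·ln(390/263) = (1−α)·ln(292/181), i.e. α·0.393993 = (1−α)·0.478257.
So α/(1−α) = (0.478257)/(0.393993) = 1.213872, and α = 1.213872/2.213872 ≈ 0.548.

α ≈ 0.548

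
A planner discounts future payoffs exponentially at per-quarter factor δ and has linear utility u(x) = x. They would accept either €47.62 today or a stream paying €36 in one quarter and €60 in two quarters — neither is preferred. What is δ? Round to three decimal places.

δ ≈ 0.640

Present value of the stream is 36·δ + 60·δ². Indifference gives 36δ + 60δ² = 47.62.
So 60δ² + 36δ − 47.62 = 0.
The positive root is δ = [−36 + √(36² + 4·60·47.62)] / (2·60) = (−36 + 112.804)/120 ≈ 0.640.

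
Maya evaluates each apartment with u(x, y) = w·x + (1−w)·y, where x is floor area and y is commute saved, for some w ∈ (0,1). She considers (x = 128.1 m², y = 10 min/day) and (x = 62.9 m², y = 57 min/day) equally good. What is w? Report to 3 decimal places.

w = 0.419

u(128.1,10) = u(62.9,57) means w·128.1 + (1−w)·10 = w·62.9 + (1−w)·57.
Collecting terms: w·65.2 = (1−w)·47.
So w/(1−w) = 47/65.2 = 0.7209, giving w = 47/(65.2+47) = 0.419.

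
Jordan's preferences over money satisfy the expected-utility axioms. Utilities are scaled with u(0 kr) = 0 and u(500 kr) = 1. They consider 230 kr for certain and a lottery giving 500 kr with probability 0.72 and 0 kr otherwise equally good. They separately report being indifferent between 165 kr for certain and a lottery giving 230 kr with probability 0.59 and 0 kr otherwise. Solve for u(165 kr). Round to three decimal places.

From the first indifference, u(230 kr) = 0.72·u(500 kr) + 0.28·u(0 kr) = 0.72·1 + 0.28·0 = 0.72.
The second indifference gives u(165 kr) = 0.59·u(230 kr) + 0.41·u(0 kr) = 0.59·0.72 + 0.41·0.00 = 0.4248.

0.425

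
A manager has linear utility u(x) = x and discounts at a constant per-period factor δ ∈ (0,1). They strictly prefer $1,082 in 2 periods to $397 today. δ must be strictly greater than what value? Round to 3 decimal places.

The preference means 397 < δ^2·1082.
Dividing by 1082: δ^2 > 0.36691. Both sides are positive, so the square root keeps the direction.
δ > 0.36691^(1/2) = 0.606.

δ > 0.606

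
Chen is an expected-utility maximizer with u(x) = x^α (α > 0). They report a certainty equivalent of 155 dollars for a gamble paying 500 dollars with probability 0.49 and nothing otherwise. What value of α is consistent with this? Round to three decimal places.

α ≈ 0.609

Since u(0) = 0, the lottery's EU is 0.49·500^α.
Indifference: 155^α = 0.49·500^α, so (155/500)^α = 0.49.
Take logs: α = ln 0.49 / ln(155/500) ≈ 0.60908.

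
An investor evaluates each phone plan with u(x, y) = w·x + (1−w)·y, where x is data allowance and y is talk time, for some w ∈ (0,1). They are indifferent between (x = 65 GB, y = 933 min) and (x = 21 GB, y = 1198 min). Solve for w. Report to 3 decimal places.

w = 0.858

u(65,933) = u(21,1198) means w·65 + (1−w)·933 = w·21 + (1−w)·1198.
Rearranging, 44·w − 265·(1−w) = 0.
Hence w = 265/(44+265) = 265/309 = 0.858.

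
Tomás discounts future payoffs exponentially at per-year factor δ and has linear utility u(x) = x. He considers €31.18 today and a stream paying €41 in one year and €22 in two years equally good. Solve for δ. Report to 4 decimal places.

Equating present values: 31.18 = 41δ + 22δ².
So 22δ² + 41δ − 31.18 = 0.
The positive root is δ = [−41 + √(41² + 4·22·31.18)] / (2·22) = (−41 + 66.519)/44 ≈ 0.5800.

δ ≈ 0.5800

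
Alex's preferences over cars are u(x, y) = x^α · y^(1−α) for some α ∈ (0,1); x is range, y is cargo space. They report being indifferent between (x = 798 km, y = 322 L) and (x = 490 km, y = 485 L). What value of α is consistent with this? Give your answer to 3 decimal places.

α ≈ 0.456

Set the two utilities equal: 798^α·322^(1−α) = 490^α·485^(1−α).
(798/490)^α = (485/322)^(1−α); take logs: α·ln(798/490) = (1−α)·ln(485/322), i.e. α·0.487703 = (1−α)·0.409597.
So α/(1−α) = (0.409597)/(0.487703) = 0.839849, and α = 0.839849/1.839849 ≈ 0.456.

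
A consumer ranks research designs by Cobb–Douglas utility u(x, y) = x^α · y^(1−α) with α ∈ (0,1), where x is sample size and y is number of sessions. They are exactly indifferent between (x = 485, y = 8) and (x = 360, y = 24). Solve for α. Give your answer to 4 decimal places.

α ≈ 0.7866

The Cobb–Douglas utilities coincide, so 485^α·8^(1−α) = 360^α·24^(1−α).
Taking logs: α·ln 485 + (1−α)·ln 8 = α·ln 360 + (1−α)·ln 24, i.e. α·0.2980449 = (1−α)·1.0986123.
Thus α·(1.3966572) = 1.0986123, so α = 1.0986123/1.3966572 ≈ 0.7866.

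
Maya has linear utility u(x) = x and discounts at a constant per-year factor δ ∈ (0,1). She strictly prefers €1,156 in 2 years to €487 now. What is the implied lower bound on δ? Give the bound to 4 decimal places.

δ > 0.6491

Comparing present values: 487 < δ^2·1156.
So δ^2 > 487/1156 = 0.42128; taking the square root of both positive sides preserves the inequality.
δ > (487/1156)^(1/2) ≈ 0.6491.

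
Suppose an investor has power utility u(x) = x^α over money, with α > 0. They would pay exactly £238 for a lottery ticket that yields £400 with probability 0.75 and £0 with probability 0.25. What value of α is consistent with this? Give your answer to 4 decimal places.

Since u(0) = 0, the lottery's EU is 0.75·400^α.
Equating: 238^α = 0.75·400^α, i.e. 0.5950^α = 0.75.
Take logs: α = ln 0.75 / ln(238/400) ≈ 0.554094.

α ≈ 0.5541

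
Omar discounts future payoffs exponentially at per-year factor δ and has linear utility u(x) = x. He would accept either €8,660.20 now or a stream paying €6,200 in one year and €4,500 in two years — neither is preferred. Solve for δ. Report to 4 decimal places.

δ ≈ 0.8600

Equating present values: 8660.20 = 6200δ + 4500δ².
Rearranged: 4500δ² + 6200δ − 8660.20 = 0.
The positive root is δ = [−6200 + √(6200² + 4·4500·8660.20)] / (2·4500) = (−6200 + 13940.000)/9000 ≈ 0.8600.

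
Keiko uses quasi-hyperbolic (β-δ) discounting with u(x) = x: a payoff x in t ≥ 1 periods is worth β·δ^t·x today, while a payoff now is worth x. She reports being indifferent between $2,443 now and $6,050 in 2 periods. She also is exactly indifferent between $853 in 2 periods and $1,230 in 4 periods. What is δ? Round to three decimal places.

δ ≈ 0.833

Both payoffs in the second observation are in the future, so β drops out: δ^2·853 = δ^4·1230 ⇒ δ^2 = 853/1230 = 0.69350, so δ = 0.83276.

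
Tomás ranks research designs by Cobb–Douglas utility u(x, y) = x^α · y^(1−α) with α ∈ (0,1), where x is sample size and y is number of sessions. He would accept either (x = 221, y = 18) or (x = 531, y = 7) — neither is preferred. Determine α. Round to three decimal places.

The Cobb–Douglas utilities coincide, so 221^α·18^(1−α) = 531^α·7^(1−α).
Rearrange to (221/531)^α = (7/18)^(1−α) and take logs: α·-0.876599 = (1−α)·-0.944462.
With A = -0.876599 and B = -0.944462: α·A = (1−α)·B, so α = B/(A+B) = -0.944462/-1.821061 ≈ 0.519.

α ≈ 0.519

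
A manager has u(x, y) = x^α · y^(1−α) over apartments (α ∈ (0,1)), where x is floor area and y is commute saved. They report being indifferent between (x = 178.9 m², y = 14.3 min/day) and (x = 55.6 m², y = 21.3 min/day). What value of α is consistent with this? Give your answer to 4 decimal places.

Set the two utilities equal: 178.9^α·14.3^(1−α) = 55.6^α·21.3^(1−α).
Taking logs: α·ln 178.9 + (1−α)·ln 14.3 = α·ln 55.6 + (1−α)·ln 21.3, i.e. α·1.1686438 = (1−α)·0.3984475.
With A = 1.1686438 and B = 0.3984475: α·A = (1−α)·B, so α = B/(A+B) = 0.3984475/1.5670913 ≈ 0.2543.

α ≈ 0.2543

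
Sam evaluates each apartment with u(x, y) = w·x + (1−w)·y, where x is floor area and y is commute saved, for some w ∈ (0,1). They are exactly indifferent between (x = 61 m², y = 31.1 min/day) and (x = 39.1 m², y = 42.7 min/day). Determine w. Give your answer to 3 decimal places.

Indifference: w·61 + (1−w)·31.1 = w·39.1 + (1−w)·42.7.
Collecting terms: w·21.9 = (1−w)·11.6.
So w/(1−w) = 11.6/21.9 = 0.5297, giving w = 11.6/(21.9+11.6) = 0.346.

w = 0.346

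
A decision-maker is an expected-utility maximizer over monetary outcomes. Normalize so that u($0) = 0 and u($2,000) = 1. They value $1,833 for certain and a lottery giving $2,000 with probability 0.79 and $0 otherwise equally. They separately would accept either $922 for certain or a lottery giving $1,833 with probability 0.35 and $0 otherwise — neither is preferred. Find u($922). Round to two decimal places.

0.28

From the first indifference, u($1,833) = 0.79·u($2,000) + 0.21·u($0) = 0.79·1 + 0.21·0 = 0.79.
Chaining: u($922) = 0.35·0.79 + 0.65·0.00 = 0.2765.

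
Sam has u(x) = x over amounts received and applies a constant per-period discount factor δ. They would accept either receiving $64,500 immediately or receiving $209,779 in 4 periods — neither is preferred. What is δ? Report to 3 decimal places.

Indifference means u(64500) = δ^4 · u(209779), so δ^4 = u(64500)/u(209779).
With u(x) = x: δ^4 = 64500/209779 = 0.30747.
Hence δ = (0.30747)^(1/4) = 0.74465.

δ ≈ 0.745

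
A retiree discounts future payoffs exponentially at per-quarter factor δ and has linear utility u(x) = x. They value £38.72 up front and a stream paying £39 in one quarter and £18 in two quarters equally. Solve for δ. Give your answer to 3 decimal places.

Equating present values: 38.72 = 39δ + 18δ².
Rearranged: 18δ² + 39δ − 38.72 = 0.
The positive root is δ = [−39 + √(39² + 4·18·38.72)] / (2·18) = (−39 + 65.642)/36 ≈ 0.740.

δ ≈ 0.740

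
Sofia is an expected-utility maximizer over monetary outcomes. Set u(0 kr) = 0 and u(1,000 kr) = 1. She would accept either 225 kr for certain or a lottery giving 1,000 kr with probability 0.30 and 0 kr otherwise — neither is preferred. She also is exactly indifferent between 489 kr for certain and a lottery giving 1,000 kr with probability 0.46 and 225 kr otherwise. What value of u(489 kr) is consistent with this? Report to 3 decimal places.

From the first indifference, u(225 kr) = 0.30·u(1,000 kr) + 0.70·u(0 kr) = 0.30·1 + 0.70·0 = 0.30.
Then u(489 kr) = 0.46·u(1,000 kr) + 0.54·u(225 kr) = 0.46·1.00 + 0.54·0.30 = 0.6220.

0.622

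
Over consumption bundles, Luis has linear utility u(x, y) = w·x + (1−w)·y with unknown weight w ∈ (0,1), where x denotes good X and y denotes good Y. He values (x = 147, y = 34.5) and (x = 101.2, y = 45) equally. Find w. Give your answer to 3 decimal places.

w = 0.187

Indifference: w·147 + (1−w)·34.5 = w·101.2 + (1−w)·45.
Rearranging, 45.8·w − 10.5·(1−w) = 0.
So w/(1−w) = 10.5/45.8 = 0.2293, giving w = 10.5/(45.8+10.5) = 0.187.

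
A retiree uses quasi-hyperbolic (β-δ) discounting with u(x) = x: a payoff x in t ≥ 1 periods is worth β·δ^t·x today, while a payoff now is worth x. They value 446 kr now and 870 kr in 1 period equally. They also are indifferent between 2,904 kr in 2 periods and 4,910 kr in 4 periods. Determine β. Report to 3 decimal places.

Both payoffs in the second observation are in the future, so β drops out: δ^2·2904 = δ^4·4910 ⇒ δ^2 = 2904/4910 = 0.59145, so δ = 0.76906.
Substituting δ into 446 = β·δ·870: β = 446/(669.078) ≈ 0.667.

β ≈ 0.667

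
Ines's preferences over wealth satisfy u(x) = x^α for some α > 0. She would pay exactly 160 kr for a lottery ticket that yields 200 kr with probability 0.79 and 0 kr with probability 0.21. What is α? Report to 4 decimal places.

The lottery's expected utility is 0.79·u(200) + 0.21·u(0) = 0.79·200^α (since u(0) = 0 for α > 0).
Indifference: 160^α = 0.79·200^α, so (160/200)^α = 0.79.
Taking logs: α·ln(160/200) = ln(0.79), so α = -0.2357223 / -0.2231436 ≈ 1.0564.

α ≈ 1.0564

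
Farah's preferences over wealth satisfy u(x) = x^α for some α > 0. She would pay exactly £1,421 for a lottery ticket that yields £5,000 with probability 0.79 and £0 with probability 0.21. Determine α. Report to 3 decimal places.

α ≈ 0.187

The lottery's expected utility is 0.79·u(5000) + 0.21·u(0) = 0.79·5000^α (since u(0) = 0 for α > 0).
Equating: 1421^α = 0.79·5000^α, i.e. 0.2842^α = 0.79.
α = ln(0.79) / ln(1421/5000) = -0.235722/-1.258077 ≈ 0.187.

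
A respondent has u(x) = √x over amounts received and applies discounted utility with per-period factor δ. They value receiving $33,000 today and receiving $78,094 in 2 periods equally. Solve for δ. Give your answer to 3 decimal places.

Indifference means u(33000) = δ^2 · u(78094), so δ^2 = u(33000)/u(78094).
Since u(x) = √x, δ^2 = √(33000/78094) = 0.65005.
Hence δ = (0.65005)^(1/2) = 0.80626.

δ ≈ 0.806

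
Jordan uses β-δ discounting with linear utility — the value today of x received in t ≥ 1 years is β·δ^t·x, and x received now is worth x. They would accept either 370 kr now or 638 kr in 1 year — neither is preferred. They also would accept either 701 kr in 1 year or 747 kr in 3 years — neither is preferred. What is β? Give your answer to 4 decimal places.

β ≈ 0.5987

From the later pair, β·δ^1·701 = β·δ^3·747; dividing through, δ^2 = 701/747 = 0.93842, so δ = 0.96872.
Now use the now-vs-future pair: 370 = β·δ·638 gives β = 370/(0.96872·638) ≈ 0.5987.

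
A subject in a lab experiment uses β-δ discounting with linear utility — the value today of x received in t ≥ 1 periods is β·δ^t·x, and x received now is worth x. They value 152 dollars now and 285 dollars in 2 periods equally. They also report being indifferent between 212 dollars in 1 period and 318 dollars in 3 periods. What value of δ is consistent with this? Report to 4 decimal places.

δ ≈ 0.8165

The second indifference involves only future payoffs, so β cancels: β·δ^1·212 = β·δ^3·318, giving δ^2 = 212/318 = 0.66667, so δ = 0.81650.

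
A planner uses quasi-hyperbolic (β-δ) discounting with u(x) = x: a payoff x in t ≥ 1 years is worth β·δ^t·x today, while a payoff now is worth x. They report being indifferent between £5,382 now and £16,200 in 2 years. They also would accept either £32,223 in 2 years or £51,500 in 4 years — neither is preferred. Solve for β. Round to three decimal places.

From the later pair, β·δ^2·32223 = β·δ^4·51500; dividing through, δ^2 = 32223/51500 = 0.62569, so δ = 0.79101.
Now use the now-vs-future pair: 5382 = β·δ^2·16200 gives β = 5382/(0.62569·16200) ≈ 0.531.

β ≈ 0.531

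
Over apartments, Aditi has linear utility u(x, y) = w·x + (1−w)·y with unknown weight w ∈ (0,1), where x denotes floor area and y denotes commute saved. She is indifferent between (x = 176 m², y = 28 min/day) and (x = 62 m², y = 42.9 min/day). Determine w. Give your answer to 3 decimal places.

u(176,28) = u(62,42.9) means w·176 + (1−w)·28 = w·62 + (1−w)·42.9.
Collecting terms: w·114 = (1−w)·14.9.
Hence w = 14.9/(114+14.9) = 14.9/128.9 = 0.116.

w = 0.116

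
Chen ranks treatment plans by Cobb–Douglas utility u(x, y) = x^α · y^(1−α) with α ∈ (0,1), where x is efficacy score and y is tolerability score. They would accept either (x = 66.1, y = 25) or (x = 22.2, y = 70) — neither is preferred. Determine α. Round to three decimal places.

Set the two utilities equal: 66.1^α·25^(1−α) = 22.2^α·70^(1−α).
Rearrange to (66.1/22.2)^α = (70/25)^(1−α) and take logs: α·1.091076 = (1−α)·1.029619.
Thus α·(2.120695) = 1.029619, so α = 1.029619/2.120695 ≈ 0.486.

α ≈ 0.486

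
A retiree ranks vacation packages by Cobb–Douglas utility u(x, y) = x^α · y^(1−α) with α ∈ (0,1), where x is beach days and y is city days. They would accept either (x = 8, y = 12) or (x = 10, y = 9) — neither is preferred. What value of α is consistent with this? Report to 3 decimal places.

α ≈ 0.563

Set the two utilities equal: 8^α·12^(1−α) = 10^α·9^(1−α).
Taking logs: α·ln 8 + (1−α)·ln 12 = α·ln 10 + (1−α)·ln 9, i.e. α·-0.223144 = (1−α)·-0.287682.
With A = -0.223144 and B = -0.287682: α·A = (1−α)·B, so α = B/(A+B) = -0.287682/-0.510826 ≈ 0.563.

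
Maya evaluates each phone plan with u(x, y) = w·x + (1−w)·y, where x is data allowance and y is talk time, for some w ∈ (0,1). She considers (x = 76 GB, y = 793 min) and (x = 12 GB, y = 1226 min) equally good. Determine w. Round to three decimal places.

w = 0.871

Equating utilities: w·76 + (1−w)·793 = w·12 + (1−w)·1226.
Collecting terms: w·64 = (1−w)·433.
The marginal rate of substitution is 433/64, so w = 433/(64+433) = 0.871.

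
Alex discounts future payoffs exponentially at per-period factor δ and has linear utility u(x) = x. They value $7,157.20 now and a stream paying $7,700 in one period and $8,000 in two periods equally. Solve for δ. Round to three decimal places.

Present value of the stream is 7700·δ + 8000·δ². Indifference gives 7700δ + 8000δ² = 7157.20.
That is, 8000δ² + 7700δ − 7157.20 = 0, a quadratic in δ.
By the quadratic formula (taking the positive root), δ = (−7700 + √288320400.00) / 16000 ≈ 0.580.

δ ≈ 0.580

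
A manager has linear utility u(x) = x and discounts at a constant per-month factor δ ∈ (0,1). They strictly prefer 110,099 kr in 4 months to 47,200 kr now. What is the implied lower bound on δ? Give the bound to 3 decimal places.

δ > 0.809

Under u(x) = x this choice says 47200 < δ^4·110099.
So δ^4 > 47200/110099 = 0.42871; taking the 4th root of both positive sides preserves the inequality.
δ > 0.42871^(1/4) = 0.809.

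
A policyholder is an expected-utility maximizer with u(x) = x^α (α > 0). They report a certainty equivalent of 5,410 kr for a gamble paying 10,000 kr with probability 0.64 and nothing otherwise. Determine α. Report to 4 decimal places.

EU(lottery) = 0.64·10000^α + 0.36·0 = 0.64·10000^α.
Indifference: 5410^α = 0.64·10000^α, so (5410/10000)^α = 0.64.
Take logs: α = ln 0.64 / ln(5410/10000) ≈ 0.726454.

α ≈ 0.7265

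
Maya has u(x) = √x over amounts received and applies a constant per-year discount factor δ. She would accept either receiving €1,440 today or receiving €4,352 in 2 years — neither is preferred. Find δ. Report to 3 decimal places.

δ ≈ 0.758

The payoff in 2 years is discounted by δ^2, so u(1440) = δ^2·u(4352) and δ^2 = u(1440)/u(4352).
Since u(x) = √x, δ^2 = √(1440/4352) = 0.57522.
So δ = 0.57522^(1/2) ≈ 0.758.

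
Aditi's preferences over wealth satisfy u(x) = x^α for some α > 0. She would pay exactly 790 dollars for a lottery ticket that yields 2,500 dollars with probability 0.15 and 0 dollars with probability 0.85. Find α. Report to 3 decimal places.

Since u(0) = 0, the lottery's EU is 0.15·2500^α.
Indifference: 790^α = 0.15·2500^α, so (790/2500)^α = 0.15.
Taking logs: α·ln(790/2500) = ln(0.15), so α = -1.897120 / -1.152013 ≈ 1.647.

α ≈ 1.647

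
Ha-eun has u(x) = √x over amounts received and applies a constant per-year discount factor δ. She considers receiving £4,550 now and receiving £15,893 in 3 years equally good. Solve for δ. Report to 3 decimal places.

The payoff in 3 years is discounted by δ^3, so u(4550) = δ^3·u(15893) and δ^3 = u(4550)/u(15893).
With u(x) = √x: δ^3 = √4550/√15893 = √(4550/15893) = 0.53506.
Hence δ = (0.53506)^(1/3) = 0.81183.

δ ≈ 0.812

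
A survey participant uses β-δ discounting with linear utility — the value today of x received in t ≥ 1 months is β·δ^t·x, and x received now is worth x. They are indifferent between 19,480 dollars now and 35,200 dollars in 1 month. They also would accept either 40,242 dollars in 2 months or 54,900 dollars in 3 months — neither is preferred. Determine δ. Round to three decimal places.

δ ≈ 0.733

From the later pair, β·δ^2·40242 = β·δ^3·54900; dividing through, δ = 40242/54900 = 0.73301.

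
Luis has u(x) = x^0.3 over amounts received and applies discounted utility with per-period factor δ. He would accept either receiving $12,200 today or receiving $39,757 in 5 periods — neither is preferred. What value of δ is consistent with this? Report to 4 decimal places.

Indifference means u(12200) = δ^5 · u(39757), so δ^5 = u(12200)/u(39757).
With u(x) = x^0.3: δ^5 = 12200^0.3/39757^0.3 = (12200/39757)^0.3 = 0.70159.
Taking the 5th root: δ = 0.70159^(1/5) ≈ 0.9316.

δ ≈ 0.9316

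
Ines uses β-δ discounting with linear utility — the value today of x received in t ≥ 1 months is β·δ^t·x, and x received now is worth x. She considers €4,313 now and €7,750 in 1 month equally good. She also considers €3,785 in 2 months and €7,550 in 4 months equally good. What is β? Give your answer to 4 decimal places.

β ≈ 0.7860

Both payoffs in the second observation are in the future, so β drops out: δ^2·3785 = δ^4·7550 ⇒ δ^2 = 3785/7550 = 0.50132, so δ = 0.70804.
Substituting δ into 4313 = β·δ·7750: β = 4313/(5487.331) ≈ 0.7860.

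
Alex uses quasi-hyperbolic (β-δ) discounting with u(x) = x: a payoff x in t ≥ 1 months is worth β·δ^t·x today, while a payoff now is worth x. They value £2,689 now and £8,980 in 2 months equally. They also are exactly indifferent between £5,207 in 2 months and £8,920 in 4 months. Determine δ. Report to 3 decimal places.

From the later pair, β·δ^2·5207 = β·δ^4·8920; dividing through, δ^2 = 5207/8920 = 0.58374, so δ = 0.76403.

δ ≈ 0.764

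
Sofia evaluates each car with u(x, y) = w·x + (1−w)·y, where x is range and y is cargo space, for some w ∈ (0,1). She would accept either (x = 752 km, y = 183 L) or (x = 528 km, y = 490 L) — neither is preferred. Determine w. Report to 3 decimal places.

u(752,183) = u(528,490) means w·752 + (1−w)·183 = w·528 + (1−w)·490.
w·(752−528) = (1−w)·(490−183), i.e. w·224 = (1−w)·307.
So w/(1−w) = 307/224 = 1.3705, giving w = 307/(224+307) = 0.578.

w = 0.578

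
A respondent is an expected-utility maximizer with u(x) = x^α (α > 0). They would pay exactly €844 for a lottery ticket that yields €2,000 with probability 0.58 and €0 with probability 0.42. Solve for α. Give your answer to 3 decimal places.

Since u(0) = 0, the lottery's EU is 0.58·2000^α.
Equating: 844^α = 0.58·2000^α, i.e. 0.4220^α = 0.58.
Taking logs: α·ln(844/2000) = ln(0.58), so α = -0.544727 / -0.862750 ≈ 0.631.

α ≈ 0.631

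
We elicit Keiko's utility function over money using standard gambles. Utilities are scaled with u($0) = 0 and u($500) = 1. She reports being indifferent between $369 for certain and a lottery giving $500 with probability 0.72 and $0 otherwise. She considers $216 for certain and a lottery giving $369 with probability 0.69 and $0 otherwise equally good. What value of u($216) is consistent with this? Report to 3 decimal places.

From the first indifference, u($369) = 0.72·u($500) + 0.28·u($0) = 0.72·1 + 0.28·0 = 0.72.
The second indifference gives u($216) = 0.69·u($369) + 0.31·u($0) = 0.69·0.72 + 0.31·0.00 = 0.4968.

0.497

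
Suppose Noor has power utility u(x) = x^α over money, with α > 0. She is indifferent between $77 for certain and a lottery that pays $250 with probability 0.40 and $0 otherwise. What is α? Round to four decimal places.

The lottery's expected utility is 0.40·u(250) + 0.60·u(0) = 0.40·250^α (since u(0) = 0 for α > 0).
Setting u(77) equal to that: 77^α = 0.40·250^α ⇒ (77/250)^α = 0.40.
Taking logs: α·ln(77/250) = ln(0.40), so α = -0.9162907 / -1.1776555 ≈ 0.7781.

α ≈ 0.7781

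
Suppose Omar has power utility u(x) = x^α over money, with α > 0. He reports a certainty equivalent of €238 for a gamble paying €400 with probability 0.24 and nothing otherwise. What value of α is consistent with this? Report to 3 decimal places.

α ≈ 2.749

EU(lottery) = 0.24·400^α + 0.76·0 = 0.24·400^α.
Indifference: 238^α = 0.24·400^α, so (238/400)^α = 0.24.
Taking logs: α·ln(238/400) = ln(0.24), so α = -1.427116 / -0.519194 ≈ 2.749.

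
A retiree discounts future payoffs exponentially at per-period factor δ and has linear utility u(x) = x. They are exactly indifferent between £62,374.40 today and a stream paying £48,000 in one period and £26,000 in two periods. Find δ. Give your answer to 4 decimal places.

δ ≈ 0.8800

Present value of the stream is 48000·δ + 26000·δ². Indifference gives 48000δ + 26000δ² = 62374.40.
That is, 26000δ² + 48000δ − 62374.40 = 0, a quadratic in δ.
The positive root is δ = [−48000 + √(48000² + 4·26000·62374.40)] / (2·26000) = (−48000 + 93760.000)/52000 ≈ 0.8800.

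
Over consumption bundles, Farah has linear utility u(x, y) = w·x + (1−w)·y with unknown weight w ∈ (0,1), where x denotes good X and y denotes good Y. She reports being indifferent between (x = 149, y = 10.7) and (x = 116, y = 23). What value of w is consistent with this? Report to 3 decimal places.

Indifference: w·149 + (1−w)·10.7 = w·116 + (1−w)·23.
Rearranging, 33·w − 12.3·(1−w) = 0.
So w/(1−w) = 12.3/33 = 0.3727, giving w = 12.3/(33+12.3) = 0.272.

w = 0.272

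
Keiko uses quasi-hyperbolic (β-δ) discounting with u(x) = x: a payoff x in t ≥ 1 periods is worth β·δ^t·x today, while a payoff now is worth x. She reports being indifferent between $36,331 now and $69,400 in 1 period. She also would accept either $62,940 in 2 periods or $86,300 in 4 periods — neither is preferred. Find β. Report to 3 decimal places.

From the later pair, β·δ^2·62940 = β·δ^4·86300; dividing through, δ^2 = 62940/86300 = 0.72932, so δ = 0.85400.
Now use the now-vs-future pair: 36331 = β·δ·69400 gives β = 36331/(0.85400·69400) ≈ 0.613.

β ≈ 0.613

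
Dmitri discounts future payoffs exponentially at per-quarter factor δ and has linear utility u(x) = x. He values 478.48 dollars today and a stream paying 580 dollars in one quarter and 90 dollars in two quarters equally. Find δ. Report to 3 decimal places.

δ ≈ 0.740

Equating present values: 478.48 = 580δ + 90δ².
That is, 90δ² + 580δ − 478.48 = 0, a quadratic in δ.
δ = (−580 + √(580² + 4·90·478.48)) / (2·90) = (−580 + √508652.80) / 180 ≈ 0.740.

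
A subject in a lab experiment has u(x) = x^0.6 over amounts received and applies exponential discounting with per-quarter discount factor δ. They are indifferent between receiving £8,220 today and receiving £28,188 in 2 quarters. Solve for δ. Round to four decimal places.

δ ≈ 0.6909

Indifference means u(8220) = δ^2 · u(28188), so δ^2 = u(8220)/u(28188).
With u(x) = x^0.6: δ^2 = 8220^0.6/28188^0.6 = (8220/28188)^0.6 = 0.47740.
Hence δ = (0.47740)^(1/2) = 0.690943.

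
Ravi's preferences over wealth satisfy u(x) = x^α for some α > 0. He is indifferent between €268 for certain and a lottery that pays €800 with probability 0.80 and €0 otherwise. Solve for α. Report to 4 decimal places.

Since u(0) = 0, the lottery's EU is 0.80·800^α.
Setting u(268) equal to that: 268^α = 0.80·800^α ⇒ (268/800)^α = 0.80.
Taking logs: α·ln(268/800) = ln(0.80), so α = -0.2231436 / -1.0936247 ≈ 0.2040.

α ≈ 0.2040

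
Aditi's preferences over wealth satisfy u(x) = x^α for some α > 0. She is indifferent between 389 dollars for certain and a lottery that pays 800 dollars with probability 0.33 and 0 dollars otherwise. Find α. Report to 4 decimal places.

α ≈ 1.5376

Since u(0) = 0, the lottery's EU is 0.33·800^α.
Indifference: 389^α = 0.33·800^α, so (389/800)^α = 0.33.
Take logs: α = ln 0.33 / ln(389/800) ≈ 1.537604.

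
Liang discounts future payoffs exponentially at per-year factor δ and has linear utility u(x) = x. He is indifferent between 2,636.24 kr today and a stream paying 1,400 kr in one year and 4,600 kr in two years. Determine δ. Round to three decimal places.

Present value of the stream is 1400·δ + 4600·δ². Indifference gives 1400δ + 4600δ² = 2636.24.
So 4600δ² + 1400δ − 2636.24 = 0.
The positive root is δ = [−1400 + √(1400² + 4·4600·2636.24)] / (2·4600) = (−1400 + 7104.000)/9200 ≈ 0.620.

δ ≈ 0.620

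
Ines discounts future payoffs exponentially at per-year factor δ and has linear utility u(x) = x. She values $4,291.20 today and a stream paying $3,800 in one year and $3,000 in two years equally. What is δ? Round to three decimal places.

Equating present values: 4291.20 = 3800δ + 3000δ².
So 3000δ² + 3800δ − 4291.20 = 0.
The positive root is δ = [−3800 + √(3800² + 4·3000·4291.20)] / (2·3000) = (−3800 + 8120.000)/6000 ≈ 0.720.

δ ≈ 0.720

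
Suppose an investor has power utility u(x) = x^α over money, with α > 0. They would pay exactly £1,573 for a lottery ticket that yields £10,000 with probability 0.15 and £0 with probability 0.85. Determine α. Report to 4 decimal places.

The lottery's expected utility is 0.15·u(10000) + 0.85·u(0) = 0.15·10000^α (since u(0) = 0 for α > 0).
Indifference: 1573^α = 0.15·10000^α, so (1573/10000)^α = 0.15.
Taking logs: α·ln(1573/10000) = ln(0.15), so α = -1.8971200 / -1.8496005 ≈ 1.0257.

α ≈ 1.0257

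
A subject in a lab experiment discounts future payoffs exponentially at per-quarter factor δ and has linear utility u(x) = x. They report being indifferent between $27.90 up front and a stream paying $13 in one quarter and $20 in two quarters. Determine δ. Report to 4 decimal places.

The stream is worth 13δ + 20δ² today, so 13δ + 20δ² = 27.90.
Rearranged: 20δ² + 13δ − 27.90 = 0.
The positive root is δ = [−13 + √(13² + 4·20·27.90)] / (2·20) = (−13 + 49.000)/40 ≈ 0.9000.

δ ≈ 0.9000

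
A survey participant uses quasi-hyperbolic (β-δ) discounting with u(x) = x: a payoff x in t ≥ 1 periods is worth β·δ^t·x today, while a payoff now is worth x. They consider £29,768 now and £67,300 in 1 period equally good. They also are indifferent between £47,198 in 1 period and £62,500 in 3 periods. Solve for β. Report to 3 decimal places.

β ≈ 0.509

From the later pair, β·δ^1·47198 = β·δ^3·62500; dividing through, δ^2 = 47198/62500 = 0.75517, so δ = 0.86900.
The first indifference: 29768 = β·δ·67300, so β = 29768/(δ·67300) = 29768/(0.86900·67300) ≈ 0.509.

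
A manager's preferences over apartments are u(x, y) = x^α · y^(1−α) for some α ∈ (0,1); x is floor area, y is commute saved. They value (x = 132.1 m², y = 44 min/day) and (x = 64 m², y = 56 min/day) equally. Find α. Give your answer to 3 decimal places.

Indifference: 132.1^α · 44^(1−α) = 64^α · 56^(1−α).
Taking logs: α·ln 132.1 + (1−α)·ln 44 = α·ln 64 + (1−α)·ln 56, i.e. α·0.724676 = (1−α)·0.241162.
So α/(1−α) = (0.241162)/(0.724676) = 0.332786, and α = 0.332786/1.332786 ≈ 0.250.

α ≈ 0.250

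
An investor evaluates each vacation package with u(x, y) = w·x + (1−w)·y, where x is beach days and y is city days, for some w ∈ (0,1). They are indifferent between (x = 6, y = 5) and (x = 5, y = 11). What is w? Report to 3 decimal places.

w = 0.857

Equating utilities: w·6 + (1−w)·5 = w·5 + (1−w)·11.
Collecting terms: w·1 = (1−w)·6.
Hence w = 6/(1+6) = 6/7 = 0.857.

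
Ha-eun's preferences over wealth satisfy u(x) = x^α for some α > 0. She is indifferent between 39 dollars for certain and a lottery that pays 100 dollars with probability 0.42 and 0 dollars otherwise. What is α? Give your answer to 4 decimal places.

EU(lottery) = 0.42·100^α + 0.58·0 = 0.42·100^α.
Indifference: 39^α = 0.42·100^α, so (39/100)^α = 0.42.
α = ln(0.42) / ln(39/100) = -0.8675006/-0.9416085 ≈ 0.9213.

α ≈ 0.9213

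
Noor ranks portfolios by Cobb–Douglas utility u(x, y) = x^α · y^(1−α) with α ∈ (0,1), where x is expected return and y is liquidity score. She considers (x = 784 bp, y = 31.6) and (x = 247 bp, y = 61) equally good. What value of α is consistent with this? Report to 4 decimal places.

α ≈ 0.3628

The Cobb–Douglas utilities coincide, so 784^α·31.6^(1−α) = 247^α·61^(1−α).
Taking logs: α·ln 784 + (1−α)·ln 31.6 = α·ln 247 + (1−α)·ln 61, i.e. α·1.1550207 = (1−α)·0.6577167.
With A = 1.1550207 and B = 0.6577167: α·A = (1−α)·B, so α = B/(A+B) = 0.6577167/1.8127374 ≈ 0.3628.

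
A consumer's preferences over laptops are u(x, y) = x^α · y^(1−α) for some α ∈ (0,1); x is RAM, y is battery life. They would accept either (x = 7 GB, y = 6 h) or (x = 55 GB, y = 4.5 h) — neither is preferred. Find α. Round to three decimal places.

α ≈ 0.122

The Cobb–Douglas utilities coincide, so 7^α·6^(1−α) = 55^α·4.5^(1−α).
(7/55)^α = (4.5/6)^(1−α); take logs: α·ln(7/55) = (1−α)·ln(4.5/6), i.e. α·-2.061423 = (1−α)·-0.287682.
With A = -2.061423 and B = -0.287682: α·A = (1−α)·B, so α = B/(A+B) = -0.287682/-2.349105 ≈ 0.122.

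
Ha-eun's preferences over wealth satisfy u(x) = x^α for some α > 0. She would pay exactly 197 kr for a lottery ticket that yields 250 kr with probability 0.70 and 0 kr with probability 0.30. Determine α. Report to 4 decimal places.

EU(lottery) = 0.70·250^α + 0.30·0 = 0.70·250^α.
Indifference: 197^α = 0.70·250^α, so (197/250)^α = 0.70.
Take logs: α = ln 0.70 / ln(197/250) ≈ 1.497017.

α ≈ 1.4970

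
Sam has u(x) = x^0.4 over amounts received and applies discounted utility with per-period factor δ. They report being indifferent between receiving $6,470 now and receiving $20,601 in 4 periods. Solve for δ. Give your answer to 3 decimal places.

Indifference means u(6470) = δ^4 · u(20601), so δ^4 = u(6470)/u(20601).
Since u(x) = x^0.4, δ^4 = (6470/20601)^0.4 = 0.31406^0.4 = 0.62923.
Hence δ = (0.62923)^(1/4) = 0.89064.

δ ≈ 0.891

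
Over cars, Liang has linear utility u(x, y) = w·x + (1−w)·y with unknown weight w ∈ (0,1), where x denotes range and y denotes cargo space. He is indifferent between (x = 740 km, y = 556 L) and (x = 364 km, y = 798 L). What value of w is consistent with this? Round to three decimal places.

u(740,556) = u(364,798) means w·740 + (1−w)·556 = w·364 + (1−w)·798.
Rearranging, 376·w − 242·(1−w) = 0.
Hence w = 242/(376+242) = 242/618 = 0.392.

w = 0.392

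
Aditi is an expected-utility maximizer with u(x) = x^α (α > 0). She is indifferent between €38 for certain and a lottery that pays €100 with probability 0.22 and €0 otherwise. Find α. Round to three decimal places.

α ≈ 1.565

The lottery's expected utility is 0.22·u(100) + 0.78·u(0) = 0.22·100^α (since u(0) = 0 for α > 0).
Setting u(38) equal to that: 38^α = 0.22·100^α ⇒ (38/100)^α = 0.22.
Take logs: α = ln 0.22 / ln(38/100) ≈ 1.56485.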